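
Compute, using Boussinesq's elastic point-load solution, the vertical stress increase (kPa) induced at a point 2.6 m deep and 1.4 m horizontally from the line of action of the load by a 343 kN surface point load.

Boussinesq vertical stress below a point load on an elastic half-space:
Δσ_z = 3P/(2πz²) · [1 + (r/z)²]^(−5/2)
r/z = 1.4/2.6 = 0.53846; [1+(r/z)²]^(−5/2) = 0.52915.
Δσ_z = 3×343/(2π×2.6²) × 0.52915 = 24.226 × 0.52915 = 12.82 kPa

Δσ_z ≈ 12.8 kPa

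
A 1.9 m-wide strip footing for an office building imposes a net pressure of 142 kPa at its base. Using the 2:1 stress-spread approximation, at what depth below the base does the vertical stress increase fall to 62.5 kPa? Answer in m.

2:1 spreading — at depth z the loaded area has grown by z in each plan dimension:
qB/(B+z) = Δσ_z ⇒ z = qB/Δσ_z − B = 142×1.9/62.5 − 1.9 = 2.417 m

z ≈ 2.42 m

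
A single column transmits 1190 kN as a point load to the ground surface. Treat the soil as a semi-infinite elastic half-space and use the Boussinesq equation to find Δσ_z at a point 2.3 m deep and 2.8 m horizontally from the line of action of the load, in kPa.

Δσ_z ≈ 11.1 kPa

Boussinesq vertical stress below a point load on an elastic half-space:
Δσ_z = 3P/(2πz²) · [1 + (r/z)²]^(−5/2)
r/z = 2.8/2.3 = 1.2174; [1+(r/z)²]^(−5/2) = 0.10303.
Δσ_z = 3×1190/(2π×2.3²) × 0.10303 = 107.41 × 0.10303 = 11.07 kPa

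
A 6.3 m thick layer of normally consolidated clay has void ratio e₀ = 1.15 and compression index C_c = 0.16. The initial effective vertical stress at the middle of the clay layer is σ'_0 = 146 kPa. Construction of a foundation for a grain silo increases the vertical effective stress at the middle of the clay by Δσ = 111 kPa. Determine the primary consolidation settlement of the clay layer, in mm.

S_c ≈ 115 mm

Final effective stress: σ'_f = σ'_0 + Δσ = 146 + 111 = 257 kPa.
Normally consolidated clay, so the full stress increment lies on the virgin compression line:
S_c = C_c·H/(1+e₀)·log₁₀(σ'_f/σ'_0) = 0.16×6.3/(1+1.15)×log₁₀(257/146)
    = 0.46884 × 0.24558 = 0.1151 m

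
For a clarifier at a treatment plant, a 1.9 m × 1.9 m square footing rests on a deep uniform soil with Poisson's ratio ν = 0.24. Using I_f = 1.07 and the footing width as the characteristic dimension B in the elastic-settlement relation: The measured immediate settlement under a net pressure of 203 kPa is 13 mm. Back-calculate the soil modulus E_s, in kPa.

S_e = q·B·(1−ν²)/E_s · I_f  ⇒  E_s = q·B·(1−ν²)·I_f / S_e.
E_s = 203 × 1.9 × 0.9424 × 1.07 / 0.013 = 29920 kPa

E_s ≈ 29900 kPa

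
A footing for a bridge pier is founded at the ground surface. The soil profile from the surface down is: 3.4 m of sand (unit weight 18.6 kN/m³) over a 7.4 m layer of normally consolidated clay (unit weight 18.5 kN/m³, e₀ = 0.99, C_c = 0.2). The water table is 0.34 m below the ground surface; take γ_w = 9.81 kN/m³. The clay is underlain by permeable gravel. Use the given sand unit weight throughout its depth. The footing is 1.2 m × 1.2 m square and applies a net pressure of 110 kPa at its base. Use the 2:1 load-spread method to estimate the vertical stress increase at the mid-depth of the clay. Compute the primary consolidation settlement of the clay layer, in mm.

Mid-depth of clay below the ground surface: z = 3.4 + 7.4/2 = 7.1 m.
Total vertical stress at mid-clay: σ_v = 18.6×3.4 + 18.5×3.7 = 131.69 kPa.
Pore pressure: u = 9.81×(7.1 − 0.34) = 66.316 kPa.
Initial effective stress: σ'_0 = σ_v − u = 131.69 − 66.316 = 65.374 kPa.
Stress increase at mid-clay by the 2:1 spreading method:
Δσ = qBL/((B+z)(L+z)) = 110×1.2×1.2/((1.2+7.1)(1.2+7.1)) = 2.2993 kPa
Final effective stress: σ'_f = σ'_0 + Δσ = 65.374 + 2.2993 = 67.673 kPa.
Normally consolidated clay, so the full stress increment lies on the virgin compression line:
S_c = C_c·H/(1+e₀)·log₁₀(σ'_f/σ'_0) = 0.2×7.4/(1+0.99)×log₁₀(67.673/65.374)
    = 0.74372 × 0.01501 = 0.01116 m

S_c ≈ 11.2 mm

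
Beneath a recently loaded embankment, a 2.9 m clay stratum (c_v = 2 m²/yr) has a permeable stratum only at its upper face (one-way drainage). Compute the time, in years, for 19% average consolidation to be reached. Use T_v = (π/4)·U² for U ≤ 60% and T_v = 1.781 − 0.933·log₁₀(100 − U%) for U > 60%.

Drainage path length: H_d = H = 2.9 m (single drainage).
U ≤ 60%: T_v = (π/4)·U² = (π/4)×0.19² = 0.028353.
t = T_v·H_d²/c_v = 0.028353×2.9²/2 = 0.1192 years.

t ≈ 0.119 years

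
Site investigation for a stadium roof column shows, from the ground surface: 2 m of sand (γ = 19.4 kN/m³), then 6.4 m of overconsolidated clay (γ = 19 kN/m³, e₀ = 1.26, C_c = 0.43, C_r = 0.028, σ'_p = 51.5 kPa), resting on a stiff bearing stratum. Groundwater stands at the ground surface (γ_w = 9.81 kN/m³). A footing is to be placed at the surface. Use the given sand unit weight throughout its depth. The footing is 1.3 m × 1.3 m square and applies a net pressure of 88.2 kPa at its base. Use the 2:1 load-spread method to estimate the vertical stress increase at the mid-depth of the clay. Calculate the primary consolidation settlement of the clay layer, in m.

Mid-depth of clay below the ground surface: z = 2 + 6.4/2 = 5.2 m.
Total vertical stress at mid-clay: σ_v = 19.4×2 + 19×3.2 = 99.6 kPa.
Pore pressure: u = 9.81×(5.2 − 0) = 51.012 kPa.
Initial effective stress: σ'_0 = σ_v − u = 99.6 − 51.012 = 48.588 kPa.
Stress increase at mid-clay by the 2:1 spreading method:
Δσ = qBL/((B+z)(L+z)) = 88.2×1.3×1.3/((1.3+5.2)(1.3+5.2)) = 3.528 kPa
Final effective stress: σ'_f = 48.588 + 3.528 = 52.116 kPa.
σ'_f = 52.116 > σ'_p = 51.5 kPa, so the stress path crosses the preconsolidation pressure — recompression up to σ'_p, then virgin compression beyond:
S_c = H/(1+e₀)·[C_r·log₁₀(σ'_p/σ'_0) + C_c·log₁₀(σ'_f/σ'_p)]
    = 6.4/2.26 × [0.028×log₁₀(51.5/48.588) + 0.43×log₁₀(52.116/51.5)]
    = 2.8319 × [0.00070779 + 0.0022205] = 0.008293 m

S_c ≈ 0.00829 m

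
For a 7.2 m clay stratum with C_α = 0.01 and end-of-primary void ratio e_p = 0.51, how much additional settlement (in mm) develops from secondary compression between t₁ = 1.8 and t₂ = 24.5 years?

S_s ≈ 54.1 mm

Secondary compression: S_s = C_α·H/(1+e_p)·log₁₀(t₂/t₁)
S_s = 0.01×7.2/(1+0.51)×log₁₀(24.5/1.8)
    = 0.04768 × 1.134 = 0.05407 m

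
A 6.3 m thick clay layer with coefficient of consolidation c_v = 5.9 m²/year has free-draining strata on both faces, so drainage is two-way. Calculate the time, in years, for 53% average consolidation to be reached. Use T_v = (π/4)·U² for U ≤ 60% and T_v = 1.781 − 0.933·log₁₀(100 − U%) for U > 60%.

t ≈ 0.371 years

Drainage path length: H_d = H/2 = 3.15 m (double drainage).
U ≤ 60%: T_v = (π/4)·U² = (π/4)×0.53² = 0.22062.
t = T_v·H_d²/c_v = 0.22062×3.15²/5.9 = 0.371 years.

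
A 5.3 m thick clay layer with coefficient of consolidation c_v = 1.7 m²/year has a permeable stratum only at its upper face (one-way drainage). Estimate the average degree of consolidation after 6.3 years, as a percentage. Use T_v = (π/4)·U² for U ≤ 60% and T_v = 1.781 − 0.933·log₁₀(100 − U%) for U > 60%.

Drainage path length: H_d = H = 5.3 m (single drainage).
T_v = c_v·t/H_d² = 1.7×6.3/5.3² = 0.38127.
T_v = 0.38127 corresponds to the U > 60% branch:
U = 1 − 10^((1.781 − T_v)/0.933)/100 = 0.6836

U ≈ 68.4 %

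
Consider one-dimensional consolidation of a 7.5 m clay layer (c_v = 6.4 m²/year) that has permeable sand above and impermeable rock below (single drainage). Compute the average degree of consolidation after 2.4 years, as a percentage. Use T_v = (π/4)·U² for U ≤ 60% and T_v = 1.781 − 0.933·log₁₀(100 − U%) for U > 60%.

Drainage path length: H_d = H = 7.5 m (single drainage).
T_v = c_v·t/H_d² = 6.4×2.4/7.5² = 0.27307.
T_v = 0.27307 corresponds to the U ≤ 60% branch:
U = √(4T_v/π) = 0.5896

U ≈ 59 %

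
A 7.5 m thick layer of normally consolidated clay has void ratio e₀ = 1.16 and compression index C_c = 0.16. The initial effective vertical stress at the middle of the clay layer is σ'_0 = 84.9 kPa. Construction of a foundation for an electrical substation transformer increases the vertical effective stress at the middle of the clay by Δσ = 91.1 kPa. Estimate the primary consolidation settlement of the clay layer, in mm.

S_c ≈ 176 mm

Final effective stress: σ'_f = σ'_0 + Δσ = 84.9 + 91.1 = 176 kPa.
Normally consolidated clay, so the full stress increment lies on the virgin compression line:
S_c = C_c·H/(1+e₀)·log₁₀(σ'_f/σ'_0) = 0.16×7.5/(1+1.16)×log₁₀(176/84.9)
    = 0.55556 × 0.3166 = 0.1759 m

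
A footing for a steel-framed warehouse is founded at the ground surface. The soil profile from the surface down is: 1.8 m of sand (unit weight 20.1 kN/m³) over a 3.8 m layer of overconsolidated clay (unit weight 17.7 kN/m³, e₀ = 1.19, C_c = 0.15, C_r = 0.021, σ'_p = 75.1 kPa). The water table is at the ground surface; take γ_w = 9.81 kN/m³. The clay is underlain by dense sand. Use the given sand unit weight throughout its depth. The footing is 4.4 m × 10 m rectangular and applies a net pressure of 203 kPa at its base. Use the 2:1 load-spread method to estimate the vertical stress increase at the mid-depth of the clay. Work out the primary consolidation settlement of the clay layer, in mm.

Mid-depth of clay below the ground surface: z = 1.8 + 3.8/2 = 3.7 m.
Total vertical stress at mid-clay: σ_v = 20.1×1.8 + 17.7×1.9 = 69.81 kPa.
Pore pressure: u = 9.81×(3.7 − 0) = 36.297 kPa.
Initial effective stress: σ'_0 = σ_v − u = 69.81 − 36.297 = 33.513 kPa.
Stress increase at mid-clay by the 2:1 spreading method:
Δσ = qBL/((B+z)(L+z)) = 203×4.4×10/((4.4+3.7)(10+3.7)) = 80.49 kPa
Final effective stress: σ'_f = 33.513 + 80.49 = 114 kPa.
σ'_f = 114 > σ'_p = 75.1 kPa, so the stress path crosses the preconsolidation pressure — recompression up to σ'_p, then virgin compression beyond:
S_c = H/(1+e₀)·[C_r·log₁₀(σ'_p/σ'_0) + C_c·log₁₀(σ'_f/σ'_p)]
    = 3.8/2.19 × [0.021×log₁₀(75.1/33.513) + 0.15×log₁₀(114/75.1)]
    = 1.7352 × [0.007359 + 0.02719] = 0.05995 m

S_c ≈ 59.9 mm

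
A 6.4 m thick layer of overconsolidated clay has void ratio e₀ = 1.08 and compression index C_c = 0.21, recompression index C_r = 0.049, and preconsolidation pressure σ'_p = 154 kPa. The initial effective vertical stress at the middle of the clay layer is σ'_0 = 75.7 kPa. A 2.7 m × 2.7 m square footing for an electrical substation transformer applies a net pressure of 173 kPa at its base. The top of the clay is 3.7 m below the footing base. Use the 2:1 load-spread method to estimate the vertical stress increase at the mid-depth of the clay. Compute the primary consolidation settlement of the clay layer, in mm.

Mid-depth of clay below the footing base: z = 3.7 + 6.4/2 = 6.9 m.
Stress increase at mid-clay by the 2:1 spreading method:
Δσ = qBL/((B+z)(L+z)) = 173×2.7×2.7/((2.7+6.9)(2.7+6.9)) = 13.685 kPa
Final effective stress: σ'_f = 75.7 + 13.685 = 89.385 kPa.
σ'_f = 89.385 ≤ σ'_p = 154 kPa, so the clay remains overconsolidated and only the recompression index applies:
S_c = C_r·H/(1+e₀)·log₁₀(σ'_f/σ'_0) = 0.049×6.4/2.08×log₁₀(89.385/75.7)
    = 0.15077 × 0.072169 = 0.01088 m

S_c ≈ 10.9 mm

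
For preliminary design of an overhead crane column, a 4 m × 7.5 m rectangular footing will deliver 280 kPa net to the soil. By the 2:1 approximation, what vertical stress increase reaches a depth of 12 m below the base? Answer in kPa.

By the 2:1 method the load spreads at 1 horizontal : 2 vertical, so at depth z the loaded area has grown by z in each plan dimension:
Δσ = qBL/((B+z)(L+z)) = 280×4×7.5/((4+12)(7.5+12)) = 26.923 kPa

Δσ_z ≈ 26.9 kPa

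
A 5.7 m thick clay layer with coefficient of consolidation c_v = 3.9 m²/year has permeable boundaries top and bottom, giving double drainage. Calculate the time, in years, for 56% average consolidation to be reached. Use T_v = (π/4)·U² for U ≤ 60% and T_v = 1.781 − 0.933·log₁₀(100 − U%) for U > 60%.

t ≈ 0.513 years

Drainage path length: H_d = H/2 = 2.85 m (double drainage).
U ≤ 60%: T_v = (π/4)·U² = (π/4)×0.56² = 0.2463.
t = T_v·H_d²/c_v = 0.2463×2.85²/3.9 = 0.513 years.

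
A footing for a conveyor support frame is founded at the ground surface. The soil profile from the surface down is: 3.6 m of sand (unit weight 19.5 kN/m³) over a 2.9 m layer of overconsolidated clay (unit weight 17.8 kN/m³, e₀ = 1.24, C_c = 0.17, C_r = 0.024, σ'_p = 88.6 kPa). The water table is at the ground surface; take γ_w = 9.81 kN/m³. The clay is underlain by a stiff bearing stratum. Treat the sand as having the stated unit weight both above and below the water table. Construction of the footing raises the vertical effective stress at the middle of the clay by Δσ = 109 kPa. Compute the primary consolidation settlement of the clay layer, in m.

Mid-depth of clay below the ground surface: z = 3.6 + 2.9/2 = 5.05 m.
Total vertical stress at mid-clay: σ_v = 19.5×3.6 + 17.8×1.45 = 96.01 kPa.
Pore pressure: u = 9.81×(5.05 − 0) = 49.541 kPa.
Initial effective stress: σ'_0 = σ_v − u = 96.01 − 49.541 = 46.469 kPa.
Final effective stress: σ'_f = 46.469 + 109 = 155.47 kPa.
σ'_f = 155.47 > σ'_p = 88.6 kPa, so the stress path crosses the preconsolidation pressure — recompression up to σ'_p, then virgin compression beyond:
S_c = H/(1+e₀)·[C_r·log₁₀(σ'_p/σ'_0) + C_c·log₁₀(σ'_f/σ'_p)]
    = 2.9/2.24 × [0.024×log₁₀(88.6/46.469) + 0.17×log₁₀(155.47/88.6)]
    = 1.2946 × [0.0067265 + 0.041516] = 0.06245 m

S_c ≈ 0.0625 m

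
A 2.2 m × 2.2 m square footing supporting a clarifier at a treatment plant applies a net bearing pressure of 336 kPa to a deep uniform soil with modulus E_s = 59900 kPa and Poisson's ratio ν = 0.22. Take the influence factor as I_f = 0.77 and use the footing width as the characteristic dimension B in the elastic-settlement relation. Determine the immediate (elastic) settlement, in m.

S_e ≈ 0.00904 m

Immediate (elastic) settlement: S_e = q·B·(1−ν²)/E_s · I_f.
S_e = 336 × 2.2 × (1 − 0.22²) / 59900 × 0.77
    = 336 × 2.2 × 0.9516 / 59900 × 0.77
    = 0.009042 m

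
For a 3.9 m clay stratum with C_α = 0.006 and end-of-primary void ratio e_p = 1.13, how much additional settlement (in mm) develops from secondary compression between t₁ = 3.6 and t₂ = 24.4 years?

S_s ≈ 9.13 mm

Secondary compression: S_s = C_α·H/(1+e_p)·log₁₀(t₂/t₁)
S_s = 0.006×3.9/(1+1.13)×log₁₀(24.4/3.6)
    = 0.01099 × 0.8311 = 0.00913 m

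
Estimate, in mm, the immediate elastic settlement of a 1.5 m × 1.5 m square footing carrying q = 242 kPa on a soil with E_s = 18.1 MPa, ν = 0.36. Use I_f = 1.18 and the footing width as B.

Immediate (elastic) settlement: S_e = q·B·(1−ν²)/E_s · I_f.
E_s = 18.1 MPa = 18100 kPa.
S_e = 242 × 1.5 × (1 − 0.36²) / 18100 × 1.18
    = 242 × 1.5 × 0.8704 / 18100 × 1.18
    = 0.0206 m = 20.6 mm

S_e ≈ 20.6 mm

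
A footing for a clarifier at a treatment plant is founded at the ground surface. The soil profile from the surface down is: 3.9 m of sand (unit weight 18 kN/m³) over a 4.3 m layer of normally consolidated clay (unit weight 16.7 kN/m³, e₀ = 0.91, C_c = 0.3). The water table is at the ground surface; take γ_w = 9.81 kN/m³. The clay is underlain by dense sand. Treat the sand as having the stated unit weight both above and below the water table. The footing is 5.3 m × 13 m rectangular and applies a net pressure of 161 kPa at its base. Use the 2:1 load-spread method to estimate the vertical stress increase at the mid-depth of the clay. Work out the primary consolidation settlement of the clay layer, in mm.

S_c ≈ 217 mm

Mid-depth of clay below the ground surface: z = 3.9 + 4.3/2 = 6.05 m.
Total vertical stress at mid-clay: σ_v = 18×3.9 + 16.7×2.15 = 106.1 kPa.
Pore pressure: u = 9.81×(6.05 − 0) = 59.351 kPa.
Initial effective stress: σ'_0 = σ_v − u = 106.1 − 59.351 = 46.749 kPa.
Stress increase at mid-clay by the 2:1 spreading method:
Δσ = qBL/((B+z)(L+z)) = 161×5.3×13/((5.3+6.05)(13+6.05)) = 51.304 kPa
Final effective stress: σ'_f = σ'_0 + Δσ = 46.749 + 51.304 = 98.053 kPa.
Normally consolidated clay, so the full stress increment lies on the virgin compression line:
S_c = C_c·H/(1+e₀)·log₁₀(σ'_f/σ'_0) = 0.3×4.3/(1+0.91)×log₁₀(98.053/46.749)
    = 0.67539 × 0.32169 = 0.2173 m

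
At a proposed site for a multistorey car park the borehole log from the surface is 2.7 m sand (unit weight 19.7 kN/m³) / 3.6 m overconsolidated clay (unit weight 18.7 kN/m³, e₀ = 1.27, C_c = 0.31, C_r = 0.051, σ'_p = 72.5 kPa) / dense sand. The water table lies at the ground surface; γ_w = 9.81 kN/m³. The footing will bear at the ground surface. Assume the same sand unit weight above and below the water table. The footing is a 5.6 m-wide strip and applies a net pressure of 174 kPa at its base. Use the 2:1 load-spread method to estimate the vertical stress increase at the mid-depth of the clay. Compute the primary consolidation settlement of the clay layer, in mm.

Mid-depth of clay below the ground surface: z = 2.7 + 3.6/2 = 4.5 m.
Total vertical stress at mid-clay: σ_v = 19.7×2.7 + 18.7×1.8 = 86.85 kPa.
Pore pressure: u = 9.81×(4.5 − 0) = 44.145 kPa.
Initial effective stress: σ'_0 = σ_v − u = 86.85 − 44.145 = 42.705 kPa.
Stress increase at mid-clay by the 2:1 spreading method:
Δσ = qB/(B+z) = 174×5.6/(5.6+4.5) = 96.475 kPa
Final effective stress: σ'_f = 42.705 + 96.475 = 139.18 kPa.
σ'_f = 139.18 > σ'_p = 72.5 kPa, so the stress path crosses the preconsolidation pressure — recompression up to σ'_p, then virgin compression beyond:
S_c = H/(1+e₀)·[C_r·log₁₀(σ'_p/σ'_0) + C_c·log₁₀(σ'_f/σ'_p)]
    = 3.6/2.27 × [0.051×log₁₀(72.5/42.705) + 0.31×log₁₀(139.18/72.5)]
    = 1.5859 × [0.011723 + 0.087804] = 0.1578 m

S_c ≈ 158 mm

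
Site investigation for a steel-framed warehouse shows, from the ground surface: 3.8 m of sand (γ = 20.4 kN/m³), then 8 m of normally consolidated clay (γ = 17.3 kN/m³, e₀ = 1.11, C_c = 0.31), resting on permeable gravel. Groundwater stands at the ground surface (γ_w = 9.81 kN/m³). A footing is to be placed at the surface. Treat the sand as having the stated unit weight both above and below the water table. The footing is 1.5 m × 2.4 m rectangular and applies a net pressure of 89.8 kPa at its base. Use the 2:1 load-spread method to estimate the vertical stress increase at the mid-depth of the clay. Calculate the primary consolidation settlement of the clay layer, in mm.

S_c ≈ 24.2 mm

Mid-depth of clay below the ground surface: z = 3.8 + 8/2 = 7.8 m.
Total vertical stress at mid-clay: σ_v = 20.4×3.8 + 17.3×4 = 146.72 kPa.
Pore pressure: u = 9.81×(7.8 − 0) = 76.518 kPa.
Initial effective stress: σ'_0 = σ_v − u = 146.72 − 76.518 = 70.202 kPa.
Stress increase at mid-clay by the 2:1 spreading method:
Δσ = qBL/((B+z)(L+z)) = 89.8×1.5×2.4/((1.5+7.8)(2.4+7.8)) = 3.408 kPa
Final effective stress: σ'_f = σ'_0 + Δσ = 70.202 + 3.408 = 73.61 kPa.
Normally consolidated clay, so the full stress increment lies on the virgin compression line:
S_c = C_c·H/(1+e₀)·log₁₀(σ'_f/σ'_0) = 0.31×8/(1+1.11)×log₁₀(73.61/70.202)
    = 1.1754 × 0.020587 = 0.0242 m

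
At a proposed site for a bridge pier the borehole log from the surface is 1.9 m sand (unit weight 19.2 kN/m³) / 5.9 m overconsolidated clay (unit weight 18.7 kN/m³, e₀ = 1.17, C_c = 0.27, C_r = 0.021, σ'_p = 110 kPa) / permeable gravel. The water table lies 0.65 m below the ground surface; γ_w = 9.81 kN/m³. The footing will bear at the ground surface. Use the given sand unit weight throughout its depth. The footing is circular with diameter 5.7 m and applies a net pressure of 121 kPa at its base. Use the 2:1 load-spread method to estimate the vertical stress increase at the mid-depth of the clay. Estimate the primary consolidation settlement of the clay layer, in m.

S_c ≈ 0.0132 m

Mid-depth of clay below the ground surface: z = 1.9 + 5.9/2 = 4.85 m.
Total vertical stress at mid-clay: σ_v = 19.2×1.9 + 18.7×2.95 = 91.645 kPa.
Pore pressure: u = 9.81×(4.85 − 0.65) = 41.202 kPa.
Initial effective stress: σ'_0 = σ_v − u = 91.645 − 41.202 = 50.443 kPa.
Stress increase at mid-clay by the 2:1 spreading method:
Δσ ≈ qD²/(D+z)² = 121×5.7²/(5.7+4.85)² = 35.321 kPa
Final effective stress: σ'_f = 50.443 + 35.321 = 85.764 kPa.
σ'_f = 85.764 ≤ σ'_p = 110 kPa, so the clay remains overconsolidated and only the recompression index applies:
S_c = C_r·H/(1+e₀)·log₁₀(σ'_f/σ'_0) = 0.021×5.9/2.17×log₁₀(85.764/50.443)
    = 0.057097 × 0.2305 = 0.01316 m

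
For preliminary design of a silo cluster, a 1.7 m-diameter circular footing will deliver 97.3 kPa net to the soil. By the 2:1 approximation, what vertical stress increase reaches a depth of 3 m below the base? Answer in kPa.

By the 2:1 method the load spreads at 1 horizontal : 2 vertical, so at depth z the loaded area has grown by z in each plan dimension:
Δσ ≈ qD²/(D+z)² = 97.3×1.7²/(1.7+3)² = 12.73 kPa

Δσ_z ≈ 12.7 kPa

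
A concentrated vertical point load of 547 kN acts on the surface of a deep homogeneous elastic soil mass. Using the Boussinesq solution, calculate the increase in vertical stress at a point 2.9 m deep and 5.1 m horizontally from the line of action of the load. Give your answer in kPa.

Δσ_z ≈ 0.916 kPa

Boussinesq vertical stress below a point load on an elastic half-space:
Δσ_z = 3P/(2πz²) · [1 + (r/z)²]^(−5/2)
r/z = 5.1/2.9 = 1.7586; [1+(r/z)²]^(−5/2) = 0.02951.
Δσ_z = 3×547/(2π×2.9²) × 0.02951 = 31.055 × 0.02951 = 0.9164 kPa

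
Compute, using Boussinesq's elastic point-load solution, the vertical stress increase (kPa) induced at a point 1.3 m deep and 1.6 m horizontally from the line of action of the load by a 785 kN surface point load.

Δσ_z ≈ 22.1 kPa

Boussinesq vertical stress below a point load on an elastic half-space:
Δσ_z = 3P/(2πz²) · [1 + (r/z)²]^(−5/2)
r/z = 1.6/1.3 = 1.2308; [1+(r/z)²]^(−5/2) = 0.099711.
Δσ_z = 3×785/(2π×1.3²) × 0.099711 = 221.78 × 0.099711 = 22.11 kPa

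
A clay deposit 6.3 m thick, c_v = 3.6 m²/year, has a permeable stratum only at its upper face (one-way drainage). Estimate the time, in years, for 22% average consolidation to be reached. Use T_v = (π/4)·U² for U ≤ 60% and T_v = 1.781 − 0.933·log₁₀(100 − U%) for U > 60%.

Drainage path length: H_d = H = 6.3 m (single drainage).
U ≤ 60%: T_v = (π/4)·U² = (π/4)×0.22² = 0.038013.
t = T_v·H_d²/c_v = 0.038013×6.3²/3.6 = 0.4191 years.

t ≈ 0.419 years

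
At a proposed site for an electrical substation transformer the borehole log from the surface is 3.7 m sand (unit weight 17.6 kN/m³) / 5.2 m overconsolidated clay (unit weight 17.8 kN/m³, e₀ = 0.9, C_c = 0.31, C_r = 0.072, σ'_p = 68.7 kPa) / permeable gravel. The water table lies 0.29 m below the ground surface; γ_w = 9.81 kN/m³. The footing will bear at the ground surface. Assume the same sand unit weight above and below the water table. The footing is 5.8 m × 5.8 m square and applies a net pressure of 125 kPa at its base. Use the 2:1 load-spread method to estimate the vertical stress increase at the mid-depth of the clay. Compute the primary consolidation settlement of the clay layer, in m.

Mid-depth of clay below the ground surface: z = 3.7 + 5.2/2 = 6.3 m.
Total vertical stress at mid-clay: σ_v = 17.6×3.7 + 17.8×2.6 = 111.4 kPa.
Pore pressure: u = 9.81×(6.3 − 0.29) = 58.958 kPa.
Initial effective stress: σ'_0 = σ_v − u = 111.4 − 58.958 = 52.442 kPa.
Stress increase at mid-clay by the 2:1 spreading method:
Δσ = qBL/((B+z)(L+z)) = 125×5.8×5.8/((5.8+6.3)(5.8+6.3)) = 28.721 kPa
Final effective stress: σ'_f = 52.442 + 28.721 = 81.163 kPa.
σ'_f = 81.163 > σ'_p = 68.7 kPa, so the stress path crosses the preconsolidation pressure — recompression up to σ'_p, then virgin compression beyond:
S_c = H/(1+e₀)·[C_r·log₁₀(σ'_p/σ'_0) + C_c·log₁₀(σ'_f/σ'_p)]
    = 5.2/1.9 × [0.072×log₁₀(68.7/52.442) + 0.31×log₁₀(81.163/68.7)]
    = 2.7368 × [0.008444 + 0.022444] = 0.08453 m

S_c ≈ 0.0845 m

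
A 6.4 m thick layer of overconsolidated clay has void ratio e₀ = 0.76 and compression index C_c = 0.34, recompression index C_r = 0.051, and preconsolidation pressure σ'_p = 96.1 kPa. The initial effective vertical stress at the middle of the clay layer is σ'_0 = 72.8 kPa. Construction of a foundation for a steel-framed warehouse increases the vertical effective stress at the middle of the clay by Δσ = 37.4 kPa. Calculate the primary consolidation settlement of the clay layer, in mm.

Final effective stress: σ'_f = 72.8 + 37.4 = 110.2 kPa.
σ'_f = 110.2 > σ'_p = 96.1 kPa, so the stress path crosses the preconsolidation pressure — recompression up to σ'_p, then virgin compression beyond:
S_c = H/(1+e₀)·[C_r·log₁₀(σ'_p/σ'_0) + C_c·log₁₀(σ'_f/σ'_p)]
    = 6.4/1.76 × [0.051×log₁₀(96.1/72.8) + 0.34×log₁₀(110.2/96.1)]
    = 3.6364 × [0.0061502 + 0.020216] = 0.09588 m

S_c ≈ 95.9 mm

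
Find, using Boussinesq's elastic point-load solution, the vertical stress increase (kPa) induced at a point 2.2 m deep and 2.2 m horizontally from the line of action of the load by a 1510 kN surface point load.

Boussinesq vertical stress below a point load on an elastic half-space:
Δσ_z = 3P/(2πz²) · [1 + (r/z)²]^(−5/2)
r/z = 2.2/2.2 = 1; [1+(r/z)²]^(−5/2) = 0.17678.
Δσ_z = 3×1510/(2π×2.2²) × 0.17678 = 148.96 × 0.17678 = 26.33 kPa

Δσ_z ≈ 26.3 kPa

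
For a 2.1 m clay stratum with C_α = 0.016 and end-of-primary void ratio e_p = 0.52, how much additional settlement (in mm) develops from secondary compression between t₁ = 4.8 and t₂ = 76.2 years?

S_s ≈ 26.5 mm

Secondary compression: S_s = C_α·H/(1+e_p)·log₁₀(t₂/t₁)
S_s = 0.016×2.1/(1+0.52)×log₁₀(76.2/4.8)
    = 0.02211 × 1.201 = 0.02654 m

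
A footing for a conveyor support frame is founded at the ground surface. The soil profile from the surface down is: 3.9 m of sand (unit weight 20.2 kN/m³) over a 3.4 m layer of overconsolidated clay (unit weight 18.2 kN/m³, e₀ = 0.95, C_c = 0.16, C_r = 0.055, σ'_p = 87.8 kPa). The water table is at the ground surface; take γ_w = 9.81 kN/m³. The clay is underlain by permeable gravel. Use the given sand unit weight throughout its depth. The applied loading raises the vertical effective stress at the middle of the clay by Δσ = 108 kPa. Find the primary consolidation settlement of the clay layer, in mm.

S_c ≈ 94.4 mm

Mid-depth of clay below the ground surface: z = 3.9 + 3.4/2 = 5.6 m.
Total vertical stress at mid-clay: σ_v = 20.2×3.9 + 18.2×1.7 = 109.72 kPa.
Pore pressure: u = 9.81×(5.6 − 0) = 54.936 kPa.
Initial effective stress: σ'_0 = σ_v − u = 109.72 − 54.936 = 54.784 kPa.
Final effective stress: σ'_f = 54.784 + 108 = 162.78 kPa.
σ'_f = 162.78 > σ'_p = 87.8 kPa, so the stress path crosses the preconsolidation pressure — recompression up to σ'_p, then virgin compression beyond:
S_c = H/(1+e₀)·[C_r·log₁₀(σ'_p/σ'_0) + C_c·log₁₀(σ'_f/σ'_p)]
    = 3.4/1.95 × [0.055×log₁₀(87.8/54.784) + 0.16×log₁₀(162.78/87.8)]
    = 1.7436 × [0.011266 + 0.042897] = 0.09444 m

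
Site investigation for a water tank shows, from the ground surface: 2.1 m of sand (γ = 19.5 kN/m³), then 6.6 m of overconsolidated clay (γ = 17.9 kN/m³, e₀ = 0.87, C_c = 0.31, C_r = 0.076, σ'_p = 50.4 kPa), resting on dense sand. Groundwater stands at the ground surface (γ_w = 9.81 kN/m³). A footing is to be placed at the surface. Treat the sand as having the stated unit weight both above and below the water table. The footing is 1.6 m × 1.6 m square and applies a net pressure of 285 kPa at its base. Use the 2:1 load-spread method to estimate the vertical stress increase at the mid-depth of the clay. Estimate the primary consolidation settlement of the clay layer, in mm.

S_c ≈ 106 mm

Mid-depth of clay below the ground surface: z = 2.1 + 6.6/2 = 5.4 m.
Total vertical stress at mid-clay: σ_v = 19.5×2.1 + 17.9×3.3 = 100.02 kPa.
Pore pressure: u = 9.81×(5.4 − 0) = 52.974 kPa.
Initial effective stress: σ'_0 = σ_v − u = 100.02 − 52.974 = 47.046 kPa.
Stress increase at mid-clay by the 2:1 spreading method:
Δσ = qBL/((B+z)(L+z)) = 285×1.6×1.6/((1.6+5.4)(1.6+5.4)) = 14.89 kPa
Final effective stress: σ'_f = 47.046 + 14.89 = 61.936 kPa.
σ'_f = 61.936 > σ'_p = 50.4 kPa, so the stress path crosses the preconsolidation pressure — recompression up to σ'_p, then virgin compression beyond:
S_c = H/(1+e₀)·[C_r·log₁₀(σ'_p/σ'_0) + C_c·log₁₀(σ'_f/σ'_p)]
    = 6.6/1.87 × [0.076×log₁₀(50.4/47.046) + 0.31×log₁₀(61.936/50.4)]
    = 3.5294 × [0.002273 + 0.027749] = 0.106 m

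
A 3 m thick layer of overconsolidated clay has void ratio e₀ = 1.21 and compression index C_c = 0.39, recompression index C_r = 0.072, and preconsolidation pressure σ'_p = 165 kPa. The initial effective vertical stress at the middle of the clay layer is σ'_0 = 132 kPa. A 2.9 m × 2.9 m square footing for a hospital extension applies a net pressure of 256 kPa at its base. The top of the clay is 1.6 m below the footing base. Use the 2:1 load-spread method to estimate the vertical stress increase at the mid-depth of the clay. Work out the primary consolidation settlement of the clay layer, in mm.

Mid-depth of clay below the footing base: z = 1.6 + 3/2 = 3.1 m.
Stress increase at mid-clay by the 2:1 spreading method:
Δσ = qBL/((B+z)(L+z)) = 256×2.9×2.9/((2.9+3.1)(2.9+3.1)) = 59.804 kPa
Final effective stress: σ'_f = 132 + 59.804 = 191.8 kPa.
σ'_f = 191.8 > σ'_p = 165 kPa, so the stress path crosses the preconsolidation pressure — recompression up to σ'_p, then virgin compression beyond:
S_c = H/(1+e₀)·[C_r·log₁₀(σ'_p/σ'_0) + C_c·log₁₀(σ'_f/σ'_p)]
    = 3/2.21 × [0.072×log₁₀(165/132) + 0.39×log₁₀(191.8/165)]
    = 1.3575 × [0.0069775 + 0.025492] = 0.04408 m

S_c ≈ 44.1 mm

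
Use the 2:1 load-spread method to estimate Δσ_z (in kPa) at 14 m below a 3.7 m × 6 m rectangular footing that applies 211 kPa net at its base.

By the 2:1 method the load spreads at 1 horizontal : 2 vertical, so at depth z the loaded area has grown by z in each plan dimension:
Δσ = qBL/((B+z)(L+z)) = 211×3.7×6/((3.7+14)(6+14)) = 13.232 kPa

Δσ_z ≈ 13.2 kPa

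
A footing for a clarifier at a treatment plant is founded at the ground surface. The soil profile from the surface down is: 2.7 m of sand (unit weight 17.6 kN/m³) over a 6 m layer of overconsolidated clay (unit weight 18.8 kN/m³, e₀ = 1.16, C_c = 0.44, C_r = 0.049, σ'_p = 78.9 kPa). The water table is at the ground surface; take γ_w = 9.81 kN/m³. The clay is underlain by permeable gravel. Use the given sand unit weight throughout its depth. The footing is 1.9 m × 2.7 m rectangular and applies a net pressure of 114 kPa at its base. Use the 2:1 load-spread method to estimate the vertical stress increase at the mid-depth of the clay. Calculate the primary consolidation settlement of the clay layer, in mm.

S_c ≈ 10.3 mm

Mid-depth of clay below the ground surface: z = 2.7 + 6/2 = 5.7 m.
Total vertical stress at mid-clay: σ_v = 17.6×2.7 + 18.8×3 = 103.92 kPa.
Pore pressure: u = 9.81×(5.7 − 0) = 55.917 kPa.
Initial effective stress: σ'_0 = σ_v − u = 103.92 − 55.917 = 48.003 kPa.
Stress increase at mid-clay by the 2:1 spreading method:
Δσ = qBL/((B+z)(L+z)) = 114×1.9×2.7/((1.9+5.7)(2.7+5.7)) = 9.1607 kPa
Final effective stress: σ'_f = 48.003 + 9.1607 = 57.164 kPa.
σ'_f = 57.164 ≤ σ'_p = 78.9 kPa, so the clay remains overconsolidated and only the recompression index applies:
S_c = C_r·H/(1+e₀)·log₁₀(σ'_f/σ'_0) = 0.049×6/2.16×log₁₀(57.164/48.003)
    = 0.13611 × 0.075854 = 0.01032 m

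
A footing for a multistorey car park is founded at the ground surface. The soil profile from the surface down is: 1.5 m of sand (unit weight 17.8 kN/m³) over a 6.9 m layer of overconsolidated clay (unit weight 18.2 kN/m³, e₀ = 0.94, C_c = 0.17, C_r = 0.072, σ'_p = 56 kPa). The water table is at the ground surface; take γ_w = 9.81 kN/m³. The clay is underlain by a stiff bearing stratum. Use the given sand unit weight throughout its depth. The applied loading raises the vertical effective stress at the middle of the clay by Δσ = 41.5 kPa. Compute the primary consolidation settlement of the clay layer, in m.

Mid-depth of clay below the ground surface: z = 1.5 + 6.9/2 = 4.95 m.
Total vertical stress at mid-clay: σ_v = 17.8×1.5 + 18.2×3.45 = 89.49 kPa.
Pore pressure: u = 9.81×(4.95 − 0) = 48.56 kPa.
Initial effective stress: σ'_0 = σ_v − u = 89.49 − 48.56 = 40.93 kPa.
Final effective stress: σ'_f = 40.93 + 41.5 = 82.43 kPa.
σ'_f = 82.43 > σ'_p = 56 kPa, so the stress path crosses the preconsolidation pressure — recompression up to σ'_p, then virgin compression beyond:
S_c = H/(1+e₀)·[C_r·log₁₀(σ'_p/σ'_0) + C_c·log₁₀(σ'_f/σ'_p)]
    = 6.9/1.94 × [0.072×log₁₀(56/40.93) + 0.17×log₁₀(82.43/56)]
    = 3.5567 × [0.0098025 + 0.028543] = 0.1364 m

S_c ≈ 0.136 m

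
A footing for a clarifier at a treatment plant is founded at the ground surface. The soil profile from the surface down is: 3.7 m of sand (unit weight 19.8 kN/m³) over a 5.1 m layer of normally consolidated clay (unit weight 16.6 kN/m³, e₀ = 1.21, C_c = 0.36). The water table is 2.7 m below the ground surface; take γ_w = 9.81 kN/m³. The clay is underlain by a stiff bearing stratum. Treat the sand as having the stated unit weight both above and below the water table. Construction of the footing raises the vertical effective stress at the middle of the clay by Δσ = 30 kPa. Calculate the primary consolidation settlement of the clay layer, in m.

Mid-depth of clay below the ground surface: z = 3.7 + 5.1/2 = 6.25 m.
Total vertical stress at mid-clay: σ_v = 19.8×3.7 + 16.6×2.55 = 115.59 kPa.
Pore pressure: u = 9.81×(6.25 − 2.7) = 34.825 kPa.
Initial effective stress: σ'_0 = σ_v − u = 115.59 − 34.825 = 80.765 kPa.
Final effective stress: σ'_f = σ'_0 + Δσ = 80.765 + 30 = 110.77 kPa.
Normally consolidated clay, so the full stress increment lies on the virgin compression line:
S_c = C_c·H/(1+e₀)·log₁₀(σ'_f/σ'_0) = 0.36×5.1/(1+1.21)×log₁₀(110.77/80.765)
    = 0.83077 × 0.1372 = 0.114 m

S_c ≈ 0.114 m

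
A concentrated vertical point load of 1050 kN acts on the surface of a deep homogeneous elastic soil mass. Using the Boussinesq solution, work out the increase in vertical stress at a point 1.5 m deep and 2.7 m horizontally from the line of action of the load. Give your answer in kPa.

Δσ_z ≈ 6.02 kPa

Boussinesq vertical stress below a point load on an elastic half-space:
Δσ_z = 3P/(2πz²) · [1 + (r/z)²]^(−5/2)
r/z = 2.7/1.5 = 1.8; [1+(r/z)²]^(−5/2) = 0.027014.
Δσ_z = 3×1050/(2π×1.5²) × 0.027014 = 222.82 × 0.027014 = 6.019 kPa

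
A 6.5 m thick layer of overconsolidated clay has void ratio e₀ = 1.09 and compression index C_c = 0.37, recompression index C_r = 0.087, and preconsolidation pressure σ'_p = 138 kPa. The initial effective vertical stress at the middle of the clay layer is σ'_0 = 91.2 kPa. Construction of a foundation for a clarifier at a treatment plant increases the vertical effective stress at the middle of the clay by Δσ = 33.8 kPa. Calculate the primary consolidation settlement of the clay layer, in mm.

S_c ≈ 37 mm

Final effective stress: σ'_f = 91.2 + 33.8 = 125 kPa.
σ'_f = 125 ≤ σ'_p = 138 kPa, so the clay remains overconsolidated and only the recompression index applies:
S_c = C_r·H/(1+e₀)·log₁₀(σ'_f/σ'_0) = 0.087×6.5/2.09×log₁₀(125/91.2)
    = 0.27057 × 0.13692 = 0.03705 m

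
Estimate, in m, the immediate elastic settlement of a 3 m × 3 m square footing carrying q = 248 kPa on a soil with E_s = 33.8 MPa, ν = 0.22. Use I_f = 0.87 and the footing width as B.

Immediate (elastic) settlement: S_e = q·B·(1−ν²)/E_s · I_f.
E_s = 33.8 MPa = 33800 kPa.
S_e = 248 × 3 × (1 − 0.22²) / 33800 × 0.87
    = 248 × 3 × 0.9516 / 33800 × 0.87
    = 0.01822 m

S_e ≈ 0.0182 m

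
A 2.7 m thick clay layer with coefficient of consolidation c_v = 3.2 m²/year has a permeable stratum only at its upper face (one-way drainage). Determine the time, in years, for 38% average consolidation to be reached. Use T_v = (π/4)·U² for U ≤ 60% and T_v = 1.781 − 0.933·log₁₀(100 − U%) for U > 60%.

Drainage path length: H_d = H = 2.7 m (single drainage).
U ≤ 60%: T_v = (π/4)·U² = (π/4)×0.38² = 0.11341.
t = T_v·H_d²/c_v = 0.11341×2.7²/3.2 = 0.2584 years.

t ≈ 0.258 years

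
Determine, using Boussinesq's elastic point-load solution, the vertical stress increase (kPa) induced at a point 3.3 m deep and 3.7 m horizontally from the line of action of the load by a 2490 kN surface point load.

Boussinesq vertical stress below a point load on an elastic half-space:
Δσ_z = 3P/(2πz²) · [1 + (r/z)²]^(−5/2)
r/z = 3.7/3.3 = 1.1212; [1+(r/z)²]^(−5/2) = 0.13065.
Δσ_z = 3×2490/(2π×3.3²) × 0.13065 = 109.17 × 0.13065 = 14.26 kPa

Δσ_z ≈ 14.3 kPa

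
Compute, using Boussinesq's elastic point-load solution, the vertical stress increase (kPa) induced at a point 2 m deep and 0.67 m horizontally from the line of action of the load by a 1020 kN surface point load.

Δσ_z ≈ 93.3 kPa

Boussinesq vertical stress below a point load on an elastic half-space:
Δσ_z = 3P/(2πz²) · [1 + (r/z)²]^(−5/2)
r/z = 0.67/2 = 0.335; [1+(r/z)²]^(−5/2) = 0.76651.
Δσ_z = 3×1020/(2π×2²) × 0.76651 = 121.75 × 0.76651 = 93.32 kPa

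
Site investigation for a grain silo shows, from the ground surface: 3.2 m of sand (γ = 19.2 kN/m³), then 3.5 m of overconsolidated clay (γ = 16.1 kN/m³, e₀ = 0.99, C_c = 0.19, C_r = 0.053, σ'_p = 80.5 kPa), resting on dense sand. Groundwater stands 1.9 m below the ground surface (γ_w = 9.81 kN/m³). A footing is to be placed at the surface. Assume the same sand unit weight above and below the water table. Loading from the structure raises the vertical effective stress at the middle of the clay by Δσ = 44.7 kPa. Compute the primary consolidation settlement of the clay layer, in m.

S_c ≈ 0.0498 m

Mid-depth of clay below the ground surface: z = 3.2 + 3.5/2 = 4.95 m.
Total vertical stress at mid-clay: σ_v = 19.2×3.2 + 16.1×1.75 = 89.615 kPa.
Pore pressure: u = 9.81×(4.95 − 1.9) = 29.921 kPa.
Initial effective stress: σ'_0 = σ_v − u = 89.615 − 29.921 = 59.694 kPa.
Final effective stress: σ'_f = 59.694 + 44.7 = 104.39 kPa.
σ'_f = 104.39 > σ'_p = 80.5 kPa, so the stress path crosses the preconsolidation pressure — recompression up to σ'_p, then virgin compression beyond:
S_c = H/(1+e₀)·[C_r·log₁₀(σ'_p/σ'_0) + C_c·log₁₀(σ'_f/σ'_p)]
    = 3.5/1.99 × [0.053×log₁₀(80.5/59.694) + 0.19×log₁₀(104.39/80.5)]
    = 1.7588 × [0.0068829 + 0.021444] = 0.04982 m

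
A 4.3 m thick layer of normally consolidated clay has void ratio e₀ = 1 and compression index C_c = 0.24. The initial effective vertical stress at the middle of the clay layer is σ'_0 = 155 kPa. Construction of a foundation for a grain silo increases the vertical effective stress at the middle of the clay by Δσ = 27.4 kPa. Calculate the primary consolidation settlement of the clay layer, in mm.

Final effective stress: σ'_f = σ'_0 + Δσ = 155 + 27.4 = 182.4 kPa.
Normally consolidated clay, so the full stress increment lies on the virgin compression line:
S_c = C_c·H/(1+e₀)·log₁₀(σ'_f/σ'_0) = 0.24×4.3/(1+1)×log₁₀(182.4/155)
    = 0.516 × 0.070693 = 0.03648 m

S_c ≈ 36.5 mm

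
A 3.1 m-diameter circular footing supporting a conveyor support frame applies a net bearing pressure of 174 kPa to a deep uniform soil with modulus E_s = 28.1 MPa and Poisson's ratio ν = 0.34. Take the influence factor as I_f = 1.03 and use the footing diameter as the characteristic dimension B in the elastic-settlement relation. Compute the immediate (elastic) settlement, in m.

Immediate (elastic) settlement: S_e = q·B·(1−ν²)/E_s · I_f.
E_s = 28.1 MPa = 28100 kPa.
S_e = 174 × 3.1 × (1 − 0.34²) / 28100 × 1.03
    = 174 × 3.1 × 0.8844 / 28100 × 1.03
    = 0.01749 m

S_e ≈ 0.0175 m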